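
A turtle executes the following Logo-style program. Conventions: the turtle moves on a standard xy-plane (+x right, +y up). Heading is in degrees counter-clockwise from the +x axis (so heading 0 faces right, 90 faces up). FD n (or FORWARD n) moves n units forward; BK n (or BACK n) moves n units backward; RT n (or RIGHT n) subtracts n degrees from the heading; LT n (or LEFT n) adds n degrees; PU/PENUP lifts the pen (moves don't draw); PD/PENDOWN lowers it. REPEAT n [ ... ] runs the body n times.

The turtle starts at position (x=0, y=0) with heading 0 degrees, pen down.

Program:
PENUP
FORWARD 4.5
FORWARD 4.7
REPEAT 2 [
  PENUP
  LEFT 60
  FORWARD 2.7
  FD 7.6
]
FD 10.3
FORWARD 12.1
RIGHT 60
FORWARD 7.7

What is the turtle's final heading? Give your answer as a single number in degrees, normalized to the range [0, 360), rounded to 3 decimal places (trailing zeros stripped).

Answer: 60

Derivation:
Executing turtle program step by step:
Start: pos=(0,0), heading=0, pen down
PU: pen up
FD 4.5: (0,0) -> (4.5,0) [heading=0, move]
FD 4.7: (4.5,0) -> (9.2,0) [heading=0, move]
REPEAT 2 [
  -- iteration 1/2 --
  PU: pen up
  LT 60: heading 0 -> 60
  FD 2.7: (9.2,0) -> (10.55,2.338) [heading=60, move]
  FD 7.6: (10.55,2.338) -> (14.35,8.92) [heading=60, move]
  -- iteration 2/2 --
  PU: pen up
  LT 60: heading 60 -> 120
  FD 2.7: (14.35,8.92) -> (13,11.258) [heading=120, move]
  FD 7.6: (13,11.258) -> (9.2,17.84) [heading=120, move]
]
FD 10.3: (9.2,17.84) -> (4.05,26.76) [heading=120, move]
FD 12.1: (4.05,26.76) -> (-2,37.239) [heading=120, move]
RT 60: heading 120 -> 60
FD 7.7: (-2,37.239) -> (1.85,43.907) [heading=60, move]
Final: pos=(1.85,43.907), heading=60, 0 segment(s) drawn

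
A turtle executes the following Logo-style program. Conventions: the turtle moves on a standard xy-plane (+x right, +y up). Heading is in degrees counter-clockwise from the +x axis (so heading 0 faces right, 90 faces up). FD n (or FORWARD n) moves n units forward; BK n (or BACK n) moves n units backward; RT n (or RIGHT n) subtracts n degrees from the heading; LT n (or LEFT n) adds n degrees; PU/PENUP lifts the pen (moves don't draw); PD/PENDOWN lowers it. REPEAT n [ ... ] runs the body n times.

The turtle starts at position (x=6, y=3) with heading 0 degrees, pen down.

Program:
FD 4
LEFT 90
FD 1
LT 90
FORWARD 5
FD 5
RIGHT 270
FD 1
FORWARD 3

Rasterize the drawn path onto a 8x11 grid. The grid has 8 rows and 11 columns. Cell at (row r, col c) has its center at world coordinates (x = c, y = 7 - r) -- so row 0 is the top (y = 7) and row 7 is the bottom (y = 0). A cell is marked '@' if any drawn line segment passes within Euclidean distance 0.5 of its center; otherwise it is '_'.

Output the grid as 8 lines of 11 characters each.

Answer: ___________
___________
___________
@@@@@@@@@@@
@_____@@@@@
@__________
@__________
@__________

Derivation:
Segment 0: (6,3) -> (10,3)
Segment 1: (10,3) -> (10,4)
Segment 2: (10,4) -> (5,4)
Segment 3: (5,4) -> (0,4)
Segment 4: (0,4) -> (0,3)
Segment 5: (0,3) -> (0,0)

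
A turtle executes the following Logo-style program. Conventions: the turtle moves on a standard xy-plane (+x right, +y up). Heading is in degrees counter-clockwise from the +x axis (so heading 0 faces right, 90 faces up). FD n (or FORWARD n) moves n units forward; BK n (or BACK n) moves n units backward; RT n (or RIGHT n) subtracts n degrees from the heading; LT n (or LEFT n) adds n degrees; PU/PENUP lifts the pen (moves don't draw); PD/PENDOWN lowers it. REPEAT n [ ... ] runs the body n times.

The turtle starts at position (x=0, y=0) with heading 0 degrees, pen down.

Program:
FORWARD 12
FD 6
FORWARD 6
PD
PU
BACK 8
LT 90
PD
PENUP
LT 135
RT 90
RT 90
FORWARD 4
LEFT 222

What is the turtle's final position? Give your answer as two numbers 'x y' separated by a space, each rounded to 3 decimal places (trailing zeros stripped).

Executing turtle program step by step:
Start: pos=(0,0), heading=0, pen down
FD 12: (0,0) -> (12,0) [heading=0, draw]
FD 6: (12,0) -> (18,0) [heading=0, draw]
FD 6: (18,0) -> (24,0) [heading=0, draw]
PD: pen down
PU: pen up
BK 8: (24,0) -> (16,0) [heading=0, move]
LT 90: heading 0 -> 90
PD: pen down
PU: pen up
LT 135: heading 90 -> 225
RT 90: heading 225 -> 135
RT 90: heading 135 -> 45
FD 4: (16,0) -> (18.828,2.828) [heading=45, move]
LT 222: heading 45 -> 267
Final: pos=(18.828,2.828), heading=267, 3 segment(s) drawn

Answer: 18.828 2.828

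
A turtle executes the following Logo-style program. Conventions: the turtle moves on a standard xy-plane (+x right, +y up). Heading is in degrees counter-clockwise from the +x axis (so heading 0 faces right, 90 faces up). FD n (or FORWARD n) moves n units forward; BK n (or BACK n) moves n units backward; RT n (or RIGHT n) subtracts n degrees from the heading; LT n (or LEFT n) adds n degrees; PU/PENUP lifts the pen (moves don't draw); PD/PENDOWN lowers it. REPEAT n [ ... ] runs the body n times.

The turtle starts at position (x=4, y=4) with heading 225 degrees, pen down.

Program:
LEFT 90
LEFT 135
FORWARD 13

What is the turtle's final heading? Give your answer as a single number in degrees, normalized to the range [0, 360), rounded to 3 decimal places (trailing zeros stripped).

Executing turtle program step by step:
Start: pos=(4,4), heading=225, pen down
LT 90: heading 225 -> 315
LT 135: heading 315 -> 90
FD 13: (4,4) -> (4,17) [heading=90, draw]
Final: pos=(4,17), heading=90, 1 segment(s) drawn

Answer: 90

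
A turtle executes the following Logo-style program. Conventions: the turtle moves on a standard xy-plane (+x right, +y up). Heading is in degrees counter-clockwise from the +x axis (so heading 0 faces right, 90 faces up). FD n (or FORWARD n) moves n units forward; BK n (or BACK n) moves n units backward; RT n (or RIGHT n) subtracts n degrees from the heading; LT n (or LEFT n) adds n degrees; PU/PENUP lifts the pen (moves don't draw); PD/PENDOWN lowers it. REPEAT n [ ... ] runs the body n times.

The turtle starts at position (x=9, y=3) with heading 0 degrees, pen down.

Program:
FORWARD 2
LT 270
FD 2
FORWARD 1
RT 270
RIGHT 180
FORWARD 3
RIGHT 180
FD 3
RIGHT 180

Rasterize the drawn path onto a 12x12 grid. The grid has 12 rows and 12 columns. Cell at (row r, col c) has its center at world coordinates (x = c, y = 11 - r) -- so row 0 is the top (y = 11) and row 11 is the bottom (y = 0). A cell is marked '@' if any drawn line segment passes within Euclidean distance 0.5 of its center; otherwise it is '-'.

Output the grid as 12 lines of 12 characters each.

Answer: ------------
------------
------------
------------
------------
------------
------------
------------
---------@@@
-----------@
-----------@
--------@@@@

Derivation:
Segment 0: (9,3) -> (11,3)
Segment 1: (11,3) -> (11,1)
Segment 2: (11,1) -> (11,0)
Segment 3: (11,0) -> (8,-0)
Segment 4: (8,-0) -> (11,0)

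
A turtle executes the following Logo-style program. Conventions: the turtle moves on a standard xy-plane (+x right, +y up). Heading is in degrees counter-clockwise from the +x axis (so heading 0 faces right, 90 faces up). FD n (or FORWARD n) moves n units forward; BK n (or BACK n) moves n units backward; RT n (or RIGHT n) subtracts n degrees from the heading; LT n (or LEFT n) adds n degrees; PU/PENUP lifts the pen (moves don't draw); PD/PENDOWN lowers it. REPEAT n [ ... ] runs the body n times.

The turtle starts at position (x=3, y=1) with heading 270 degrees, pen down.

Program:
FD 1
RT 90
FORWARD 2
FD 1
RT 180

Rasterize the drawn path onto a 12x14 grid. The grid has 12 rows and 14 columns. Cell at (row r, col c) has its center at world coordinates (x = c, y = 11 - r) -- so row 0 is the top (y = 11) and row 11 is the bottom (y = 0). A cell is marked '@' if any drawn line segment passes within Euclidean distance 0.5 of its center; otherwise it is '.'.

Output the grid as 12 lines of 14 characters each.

Segment 0: (3,1) -> (3,0)
Segment 1: (3,0) -> (1,0)
Segment 2: (1,0) -> (0,0)

Answer: ..............
..............
..............
..............
..............
..............
..............
..............
..............
..............
...@..........
@@@@..........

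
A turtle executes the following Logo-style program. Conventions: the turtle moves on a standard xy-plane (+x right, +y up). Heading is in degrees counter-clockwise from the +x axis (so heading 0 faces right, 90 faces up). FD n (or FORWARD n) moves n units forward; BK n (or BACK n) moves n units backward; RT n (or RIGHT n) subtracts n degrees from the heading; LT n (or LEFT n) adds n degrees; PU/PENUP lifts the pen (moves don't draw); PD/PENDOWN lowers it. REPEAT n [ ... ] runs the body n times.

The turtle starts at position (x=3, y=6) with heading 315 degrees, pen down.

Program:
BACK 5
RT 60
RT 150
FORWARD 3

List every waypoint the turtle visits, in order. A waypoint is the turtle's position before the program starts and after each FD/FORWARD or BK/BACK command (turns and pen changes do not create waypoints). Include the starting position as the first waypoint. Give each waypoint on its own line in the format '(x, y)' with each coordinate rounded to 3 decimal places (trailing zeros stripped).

Answer: (3, 6)
(-0.536, 9.536)
(-1.312, 12.433)

Derivation:
Executing turtle program step by step:
Start: pos=(3,6), heading=315, pen down
BK 5: (3,6) -> (-0.536,9.536) [heading=315, draw]
RT 60: heading 315 -> 255
RT 150: heading 255 -> 105
FD 3: (-0.536,9.536) -> (-1.312,12.433) [heading=105, draw]
Final: pos=(-1.312,12.433), heading=105, 2 segment(s) drawn
Waypoints (3 total):
(3, 6)
(-0.536, 9.536)
(-1.312, 12.433)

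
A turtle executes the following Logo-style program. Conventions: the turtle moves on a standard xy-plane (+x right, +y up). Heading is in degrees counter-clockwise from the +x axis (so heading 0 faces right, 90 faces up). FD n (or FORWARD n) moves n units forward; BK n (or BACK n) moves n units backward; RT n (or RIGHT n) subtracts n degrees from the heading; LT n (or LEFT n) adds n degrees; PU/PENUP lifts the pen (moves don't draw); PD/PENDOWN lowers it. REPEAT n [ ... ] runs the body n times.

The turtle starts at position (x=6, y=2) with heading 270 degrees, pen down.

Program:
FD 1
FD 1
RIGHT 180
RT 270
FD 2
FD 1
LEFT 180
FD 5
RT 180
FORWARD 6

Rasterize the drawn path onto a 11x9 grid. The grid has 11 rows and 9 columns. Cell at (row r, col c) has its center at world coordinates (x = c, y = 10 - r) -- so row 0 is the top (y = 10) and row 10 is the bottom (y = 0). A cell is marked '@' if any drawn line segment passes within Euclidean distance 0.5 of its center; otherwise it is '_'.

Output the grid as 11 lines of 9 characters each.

Segment 0: (6,2) -> (6,1)
Segment 1: (6,1) -> (6,0)
Segment 2: (6,0) -> (4,-0)
Segment 3: (4,-0) -> (3,-0)
Segment 4: (3,-0) -> (8,-0)
Segment 5: (8,-0) -> (2,-0)

Answer: _________
_________
_________
_________
_________
_________
_________
_________
______@__
______@__
__@@@@@@@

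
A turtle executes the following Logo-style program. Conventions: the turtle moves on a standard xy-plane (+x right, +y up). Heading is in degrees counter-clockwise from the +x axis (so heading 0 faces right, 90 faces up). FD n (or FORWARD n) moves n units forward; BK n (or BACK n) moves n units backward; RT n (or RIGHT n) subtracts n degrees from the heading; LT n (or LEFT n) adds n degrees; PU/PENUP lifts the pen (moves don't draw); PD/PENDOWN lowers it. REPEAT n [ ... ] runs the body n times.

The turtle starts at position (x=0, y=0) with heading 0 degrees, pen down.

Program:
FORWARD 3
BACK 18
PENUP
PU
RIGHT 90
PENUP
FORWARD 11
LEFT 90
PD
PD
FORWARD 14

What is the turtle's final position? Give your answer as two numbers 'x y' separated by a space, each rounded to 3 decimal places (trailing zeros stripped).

Executing turtle program step by step:
Start: pos=(0,0), heading=0, pen down
FD 3: (0,0) -> (3,0) [heading=0, draw]
BK 18: (3,0) -> (-15,0) [heading=0, draw]
PU: pen up
PU: pen up
RT 90: heading 0 -> 270
PU: pen up
FD 11: (-15,0) -> (-15,-11) [heading=270, move]
LT 90: heading 270 -> 0
PD: pen down
PD: pen down
FD 14: (-15,-11) -> (-1,-11) [heading=0, draw]
Final: pos=(-1,-11), heading=0, 3 segment(s) drawn

Answer: -1 -11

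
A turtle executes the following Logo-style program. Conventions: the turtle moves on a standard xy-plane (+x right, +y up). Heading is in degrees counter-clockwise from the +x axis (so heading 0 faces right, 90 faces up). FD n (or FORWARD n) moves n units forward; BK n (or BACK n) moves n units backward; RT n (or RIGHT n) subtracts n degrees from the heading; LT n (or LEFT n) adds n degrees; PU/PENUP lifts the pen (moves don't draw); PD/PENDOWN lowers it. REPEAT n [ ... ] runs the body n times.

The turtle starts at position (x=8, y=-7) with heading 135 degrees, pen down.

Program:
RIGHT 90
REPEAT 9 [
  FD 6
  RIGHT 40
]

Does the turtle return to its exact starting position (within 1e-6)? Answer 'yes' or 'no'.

Executing turtle program step by step:
Start: pos=(8,-7), heading=135, pen down
RT 90: heading 135 -> 45
REPEAT 9 [
  -- iteration 1/9 --
  FD 6: (8,-7) -> (12.243,-2.757) [heading=45, draw]
  RT 40: heading 45 -> 5
  -- iteration 2/9 --
  FD 6: (12.243,-2.757) -> (18.22,-2.234) [heading=5, draw]
  RT 40: heading 5 -> 325
  -- iteration 3/9 --
  FD 6: (18.22,-2.234) -> (23.135,-5.676) [heading=325, draw]
  RT 40: heading 325 -> 285
  -- iteration 4/9 --
  FD 6: (23.135,-5.676) -> (24.688,-11.471) [heading=285, draw]
  RT 40: heading 285 -> 245
  -- iteration 5/9 --
  FD 6: (24.688,-11.471) -> (22.152,-16.909) [heading=245, draw]
  RT 40: heading 245 -> 205
  -- iteration 6/9 --
  FD 6: (22.152,-16.909) -> (16.714,-19.445) [heading=205, draw]
  RT 40: heading 205 -> 165
  -- iteration 7/9 --
  FD 6: (16.714,-19.445) -> (10.919,-17.892) [heading=165, draw]
  RT 40: heading 165 -> 125
  -- iteration 8/9 --
  FD 6: (10.919,-17.892) -> (7.477,-12.977) [heading=125, draw]
  RT 40: heading 125 -> 85
  -- iteration 9/9 --
  FD 6: (7.477,-12.977) -> (8,-7) [heading=85, draw]
  RT 40: heading 85 -> 45
]
Final: pos=(8,-7), heading=45, 9 segment(s) drawn

Start position: (8, -7)
Final position: (8, -7)
Distance = 0; < 1e-6 -> CLOSED

Answer: yes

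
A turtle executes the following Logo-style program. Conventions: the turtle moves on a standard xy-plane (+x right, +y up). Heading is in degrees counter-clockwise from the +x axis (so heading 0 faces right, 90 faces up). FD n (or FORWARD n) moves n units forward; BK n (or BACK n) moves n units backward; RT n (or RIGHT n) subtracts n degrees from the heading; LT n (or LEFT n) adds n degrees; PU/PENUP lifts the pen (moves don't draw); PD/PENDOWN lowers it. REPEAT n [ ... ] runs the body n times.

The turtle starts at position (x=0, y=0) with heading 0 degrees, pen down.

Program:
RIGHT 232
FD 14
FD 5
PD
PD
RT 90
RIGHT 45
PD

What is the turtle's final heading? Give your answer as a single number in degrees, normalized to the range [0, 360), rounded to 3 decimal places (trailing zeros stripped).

Answer: 353

Derivation:
Executing turtle program step by step:
Start: pos=(0,0), heading=0, pen down
RT 232: heading 0 -> 128
FD 14: (0,0) -> (-8.619,11.032) [heading=128, draw]
FD 5: (-8.619,11.032) -> (-11.698,14.972) [heading=128, draw]
PD: pen down
PD: pen down
RT 90: heading 128 -> 38
RT 45: heading 38 -> 353
PD: pen down
Final: pos=(-11.698,14.972), heading=353, 2 segment(s) drawn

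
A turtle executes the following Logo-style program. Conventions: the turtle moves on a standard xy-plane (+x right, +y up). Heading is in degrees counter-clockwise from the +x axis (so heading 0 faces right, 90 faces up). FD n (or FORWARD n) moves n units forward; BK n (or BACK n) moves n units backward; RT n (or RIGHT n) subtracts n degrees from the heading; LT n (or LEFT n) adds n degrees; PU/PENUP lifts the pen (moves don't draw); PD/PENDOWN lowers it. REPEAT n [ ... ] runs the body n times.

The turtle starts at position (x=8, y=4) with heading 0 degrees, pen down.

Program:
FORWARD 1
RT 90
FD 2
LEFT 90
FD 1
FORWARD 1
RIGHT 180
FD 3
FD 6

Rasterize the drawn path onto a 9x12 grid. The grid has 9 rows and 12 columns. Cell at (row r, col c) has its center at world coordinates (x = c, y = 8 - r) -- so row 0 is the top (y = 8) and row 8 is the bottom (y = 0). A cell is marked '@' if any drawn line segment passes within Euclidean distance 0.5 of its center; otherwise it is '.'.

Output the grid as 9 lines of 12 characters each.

Answer: ............
............
............
............
........@@..
.........@..
..@@@@@@@@@@
............
............

Derivation:
Segment 0: (8,4) -> (9,4)
Segment 1: (9,4) -> (9,2)
Segment 2: (9,2) -> (10,2)
Segment 3: (10,2) -> (11,2)
Segment 4: (11,2) -> (8,2)
Segment 5: (8,2) -> (2,2)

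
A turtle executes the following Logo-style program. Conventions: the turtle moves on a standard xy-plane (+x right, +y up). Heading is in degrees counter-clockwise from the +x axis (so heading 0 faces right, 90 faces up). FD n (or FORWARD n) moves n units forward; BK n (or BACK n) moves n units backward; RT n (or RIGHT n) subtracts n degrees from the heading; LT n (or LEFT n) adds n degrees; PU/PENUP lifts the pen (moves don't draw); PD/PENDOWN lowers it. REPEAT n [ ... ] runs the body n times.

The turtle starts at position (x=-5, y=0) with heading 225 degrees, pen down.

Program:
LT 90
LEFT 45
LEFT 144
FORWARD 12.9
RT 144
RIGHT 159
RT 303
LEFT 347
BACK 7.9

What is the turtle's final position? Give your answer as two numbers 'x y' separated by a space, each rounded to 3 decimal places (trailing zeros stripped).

Answer: -12.098 14.742

Derivation:
Executing turtle program step by step:
Start: pos=(-5,0), heading=225, pen down
LT 90: heading 225 -> 315
LT 45: heading 315 -> 0
LT 144: heading 0 -> 144
FD 12.9: (-5,0) -> (-15.436,7.582) [heading=144, draw]
RT 144: heading 144 -> 0
RT 159: heading 0 -> 201
RT 303: heading 201 -> 258
LT 347: heading 258 -> 245
BK 7.9: (-15.436,7.582) -> (-12.098,14.742) [heading=245, draw]
Final: pos=(-12.098,14.742), heading=245, 2 segment(s) drawn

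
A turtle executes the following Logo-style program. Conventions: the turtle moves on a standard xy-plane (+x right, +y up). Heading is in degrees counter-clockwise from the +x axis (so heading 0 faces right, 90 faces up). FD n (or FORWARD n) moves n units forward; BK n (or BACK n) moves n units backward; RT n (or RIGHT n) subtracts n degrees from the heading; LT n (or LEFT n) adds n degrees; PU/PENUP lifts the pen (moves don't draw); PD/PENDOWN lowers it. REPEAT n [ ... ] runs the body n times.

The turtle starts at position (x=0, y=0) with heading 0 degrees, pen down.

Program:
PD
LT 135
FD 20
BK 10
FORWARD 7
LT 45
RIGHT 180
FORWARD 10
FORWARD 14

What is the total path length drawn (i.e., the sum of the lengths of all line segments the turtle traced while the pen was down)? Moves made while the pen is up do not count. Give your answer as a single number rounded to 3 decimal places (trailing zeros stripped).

Executing turtle program step by step:
Start: pos=(0,0), heading=0, pen down
PD: pen down
LT 135: heading 0 -> 135
FD 20: (0,0) -> (-14.142,14.142) [heading=135, draw]
BK 10: (-14.142,14.142) -> (-7.071,7.071) [heading=135, draw]
FD 7: (-7.071,7.071) -> (-12.021,12.021) [heading=135, draw]
LT 45: heading 135 -> 180
RT 180: heading 180 -> 0
FD 10: (-12.021,12.021) -> (-2.021,12.021) [heading=0, draw]
FD 14: (-2.021,12.021) -> (11.979,12.021) [heading=0, draw]
Final: pos=(11.979,12.021), heading=0, 5 segment(s) drawn

Segment lengths:
  seg 1: (0,0) -> (-14.142,14.142), length = 20
  seg 2: (-14.142,14.142) -> (-7.071,7.071), length = 10
  seg 3: (-7.071,7.071) -> (-12.021,12.021), length = 7
  seg 4: (-12.021,12.021) -> (-2.021,12.021), length = 10
  seg 5: (-2.021,12.021) -> (11.979,12.021), length = 14
Total = 61

Answer: 61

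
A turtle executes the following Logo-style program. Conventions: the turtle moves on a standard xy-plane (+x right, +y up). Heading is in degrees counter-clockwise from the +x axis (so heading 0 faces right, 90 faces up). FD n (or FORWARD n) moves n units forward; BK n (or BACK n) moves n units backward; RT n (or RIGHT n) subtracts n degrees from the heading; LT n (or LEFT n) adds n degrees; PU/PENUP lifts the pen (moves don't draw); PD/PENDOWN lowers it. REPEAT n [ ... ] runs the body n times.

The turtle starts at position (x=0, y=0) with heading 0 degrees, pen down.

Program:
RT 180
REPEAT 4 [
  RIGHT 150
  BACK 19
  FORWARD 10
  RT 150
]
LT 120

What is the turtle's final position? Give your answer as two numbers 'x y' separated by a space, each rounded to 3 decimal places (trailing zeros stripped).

Answer: 7.794 -13.5

Derivation:
Executing turtle program step by step:
Start: pos=(0,0), heading=0, pen down
RT 180: heading 0 -> 180
REPEAT 4 [
  -- iteration 1/4 --
  RT 150: heading 180 -> 30
  BK 19: (0,0) -> (-16.454,-9.5) [heading=30, draw]
  FD 10: (-16.454,-9.5) -> (-7.794,-4.5) [heading=30, draw]
  RT 150: heading 30 -> 240
  -- iteration 2/4 --
  RT 150: heading 240 -> 90
  BK 19: (-7.794,-4.5) -> (-7.794,-23.5) [heading=90, draw]
  FD 10: (-7.794,-23.5) -> (-7.794,-13.5) [heading=90, draw]
  RT 150: heading 90 -> 300
  -- iteration 3/4 --
  RT 150: heading 300 -> 150
  BK 19: (-7.794,-13.5) -> (8.66,-23) [heading=150, draw]
  FD 10: (8.66,-23) -> (0,-18) [heading=150, draw]
  RT 150: heading 150 -> 0
  -- iteration 4/4 --
  RT 150: heading 0 -> 210
  BK 19: (0,-18) -> (16.454,-8.5) [heading=210, draw]
  FD 10: (16.454,-8.5) -> (7.794,-13.5) [heading=210, draw]
  RT 150: heading 210 -> 60
]
LT 120: heading 60 -> 180
Final: pos=(7.794,-13.5), heading=180, 8 segment(s) drawn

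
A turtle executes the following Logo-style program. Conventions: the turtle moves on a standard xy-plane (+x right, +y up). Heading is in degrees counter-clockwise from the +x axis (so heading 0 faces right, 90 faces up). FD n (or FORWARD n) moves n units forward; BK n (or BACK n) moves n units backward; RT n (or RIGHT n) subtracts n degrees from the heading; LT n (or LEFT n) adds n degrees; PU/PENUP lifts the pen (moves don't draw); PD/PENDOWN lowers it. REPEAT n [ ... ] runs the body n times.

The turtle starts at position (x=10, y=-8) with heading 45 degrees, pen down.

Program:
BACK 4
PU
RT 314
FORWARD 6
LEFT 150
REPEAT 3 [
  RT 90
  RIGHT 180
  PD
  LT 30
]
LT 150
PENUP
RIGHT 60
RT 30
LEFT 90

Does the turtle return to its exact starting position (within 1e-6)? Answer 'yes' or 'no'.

Answer: no

Derivation:
Executing turtle program step by step:
Start: pos=(10,-8), heading=45, pen down
BK 4: (10,-8) -> (7.172,-10.828) [heading=45, draw]
PU: pen up
RT 314: heading 45 -> 91
FD 6: (7.172,-10.828) -> (7.067,-4.829) [heading=91, move]
LT 150: heading 91 -> 241
REPEAT 3 [
  -- iteration 1/3 --
  RT 90: heading 241 -> 151
  RT 180: heading 151 -> 331
  PD: pen down
  LT 30: heading 331 -> 1
  -- iteration 2/3 --
  RT 90: heading 1 -> 271
  RT 180: heading 271 -> 91
  PD: pen down
  LT 30: heading 91 -> 121
  -- iteration 3/3 --
  RT 90: heading 121 -> 31
  RT 180: heading 31 -> 211
  PD: pen down
  LT 30: heading 211 -> 241
]
LT 150: heading 241 -> 31
PU: pen up
RT 60: heading 31 -> 331
RT 30: heading 331 -> 301
LT 90: heading 301 -> 31
Final: pos=(7.067,-4.829), heading=31, 1 segment(s) drawn

Start position: (10, -8)
Final position: (7.067, -4.829)
Distance = 4.319; >= 1e-6 -> NOT closed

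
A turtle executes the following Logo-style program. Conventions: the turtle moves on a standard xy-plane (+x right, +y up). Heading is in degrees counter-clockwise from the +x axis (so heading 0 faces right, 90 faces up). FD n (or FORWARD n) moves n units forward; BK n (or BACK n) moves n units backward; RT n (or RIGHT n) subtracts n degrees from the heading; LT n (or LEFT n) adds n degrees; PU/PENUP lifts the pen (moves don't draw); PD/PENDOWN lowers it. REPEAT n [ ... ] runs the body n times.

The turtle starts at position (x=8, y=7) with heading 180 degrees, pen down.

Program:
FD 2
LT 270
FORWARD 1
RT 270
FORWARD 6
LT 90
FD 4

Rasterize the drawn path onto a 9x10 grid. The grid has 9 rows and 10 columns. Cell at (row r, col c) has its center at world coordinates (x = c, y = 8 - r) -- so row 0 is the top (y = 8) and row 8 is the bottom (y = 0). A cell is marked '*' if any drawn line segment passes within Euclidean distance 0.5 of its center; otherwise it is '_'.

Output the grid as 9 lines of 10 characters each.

Segment 0: (8,7) -> (6,7)
Segment 1: (6,7) -> (6,8)
Segment 2: (6,8) -> (0,8)
Segment 3: (0,8) -> (-0,4)

Answer: *******___
*_____***_
*_________
*_________
*_________
__________
__________
__________
__________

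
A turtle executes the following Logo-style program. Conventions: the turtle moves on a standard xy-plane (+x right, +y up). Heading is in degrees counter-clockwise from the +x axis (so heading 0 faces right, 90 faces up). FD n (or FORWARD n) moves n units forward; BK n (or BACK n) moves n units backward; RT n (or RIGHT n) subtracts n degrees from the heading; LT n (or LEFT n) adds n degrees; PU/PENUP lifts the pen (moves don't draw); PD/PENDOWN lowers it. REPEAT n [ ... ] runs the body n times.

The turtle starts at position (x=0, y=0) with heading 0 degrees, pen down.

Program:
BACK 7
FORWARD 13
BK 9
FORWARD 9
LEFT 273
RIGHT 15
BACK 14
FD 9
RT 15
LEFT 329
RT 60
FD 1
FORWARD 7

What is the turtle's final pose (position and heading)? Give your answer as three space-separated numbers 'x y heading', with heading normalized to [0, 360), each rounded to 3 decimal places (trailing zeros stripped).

Executing turtle program step by step:
Start: pos=(0,0), heading=0, pen down
BK 7: (0,0) -> (-7,0) [heading=0, draw]
FD 13: (-7,0) -> (6,0) [heading=0, draw]
BK 9: (6,0) -> (-3,0) [heading=0, draw]
FD 9: (-3,0) -> (6,0) [heading=0, draw]
LT 273: heading 0 -> 273
RT 15: heading 273 -> 258
BK 14: (6,0) -> (8.911,13.694) [heading=258, draw]
FD 9: (8.911,13.694) -> (7.04,4.891) [heading=258, draw]
RT 15: heading 258 -> 243
LT 329: heading 243 -> 212
RT 60: heading 212 -> 152
FD 1: (7.04,4.891) -> (6.157,5.36) [heading=152, draw]
FD 7: (6.157,5.36) -> (-0.024,8.647) [heading=152, draw]
Final: pos=(-0.024,8.647), heading=152, 8 segment(s) drawn

Answer: -0.024 8.647 152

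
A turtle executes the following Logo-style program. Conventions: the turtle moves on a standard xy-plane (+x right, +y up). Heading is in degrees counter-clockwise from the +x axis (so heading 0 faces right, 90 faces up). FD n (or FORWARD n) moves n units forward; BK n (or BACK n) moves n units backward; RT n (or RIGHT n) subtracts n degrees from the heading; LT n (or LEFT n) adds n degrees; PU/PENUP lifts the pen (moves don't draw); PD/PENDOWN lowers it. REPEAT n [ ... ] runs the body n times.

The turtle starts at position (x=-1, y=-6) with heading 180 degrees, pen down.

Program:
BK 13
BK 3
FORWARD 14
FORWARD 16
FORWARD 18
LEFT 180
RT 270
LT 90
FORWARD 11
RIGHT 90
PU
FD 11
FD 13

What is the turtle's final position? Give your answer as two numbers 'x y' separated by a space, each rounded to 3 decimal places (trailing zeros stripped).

Executing turtle program step by step:
Start: pos=(-1,-6), heading=180, pen down
BK 13: (-1,-6) -> (12,-6) [heading=180, draw]
BK 3: (12,-6) -> (15,-6) [heading=180, draw]
FD 14: (15,-6) -> (1,-6) [heading=180, draw]
FD 16: (1,-6) -> (-15,-6) [heading=180, draw]
FD 18: (-15,-6) -> (-33,-6) [heading=180, draw]
LT 180: heading 180 -> 0
RT 270: heading 0 -> 90
LT 90: heading 90 -> 180
FD 11: (-33,-6) -> (-44,-6) [heading=180, draw]
RT 90: heading 180 -> 90
PU: pen up
FD 11: (-44,-6) -> (-44,5) [heading=90, move]
FD 13: (-44,5) -> (-44,18) [heading=90, move]
Final: pos=(-44,18), heading=90, 6 segment(s) drawn

Answer: -44 18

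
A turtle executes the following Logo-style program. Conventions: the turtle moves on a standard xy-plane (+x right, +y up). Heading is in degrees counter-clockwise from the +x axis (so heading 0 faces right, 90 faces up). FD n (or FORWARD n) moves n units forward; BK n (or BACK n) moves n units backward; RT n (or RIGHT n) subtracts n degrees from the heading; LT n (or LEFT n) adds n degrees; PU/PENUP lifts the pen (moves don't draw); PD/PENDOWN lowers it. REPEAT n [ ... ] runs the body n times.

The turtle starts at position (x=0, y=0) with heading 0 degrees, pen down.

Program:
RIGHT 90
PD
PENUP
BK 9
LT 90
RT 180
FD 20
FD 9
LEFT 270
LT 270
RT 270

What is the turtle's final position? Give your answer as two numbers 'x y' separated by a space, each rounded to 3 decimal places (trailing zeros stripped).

Answer: -29 9

Derivation:
Executing turtle program step by step:
Start: pos=(0,0), heading=0, pen down
RT 90: heading 0 -> 270
PD: pen down
PU: pen up
BK 9: (0,0) -> (0,9) [heading=270, move]
LT 90: heading 270 -> 0
RT 180: heading 0 -> 180
FD 20: (0,9) -> (-20,9) [heading=180, move]
FD 9: (-20,9) -> (-29,9) [heading=180, move]
LT 270: heading 180 -> 90
LT 270: heading 90 -> 0
RT 270: heading 0 -> 90
Final: pos=(-29,9), heading=90, 0 segment(s) drawn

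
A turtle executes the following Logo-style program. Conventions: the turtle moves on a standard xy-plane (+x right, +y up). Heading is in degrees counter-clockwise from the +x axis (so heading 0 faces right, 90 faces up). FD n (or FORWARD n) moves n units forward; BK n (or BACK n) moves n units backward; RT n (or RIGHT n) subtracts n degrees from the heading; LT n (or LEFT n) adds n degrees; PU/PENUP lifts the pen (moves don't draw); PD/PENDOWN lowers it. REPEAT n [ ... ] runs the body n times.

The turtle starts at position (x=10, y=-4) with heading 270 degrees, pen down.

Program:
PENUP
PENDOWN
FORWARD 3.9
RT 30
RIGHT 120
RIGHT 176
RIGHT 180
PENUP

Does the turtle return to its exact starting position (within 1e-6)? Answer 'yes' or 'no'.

Answer: no

Derivation:
Executing turtle program step by step:
Start: pos=(10,-4), heading=270, pen down
PU: pen up
PD: pen down
FD 3.9: (10,-4) -> (10,-7.9) [heading=270, draw]
RT 30: heading 270 -> 240
RT 120: heading 240 -> 120
RT 176: heading 120 -> 304
RT 180: heading 304 -> 124
PU: pen up
Final: pos=(10,-7.9), heading=124, 1 segment(s) drawn

Start position: (10, -4)
Final position: (10, -7.9)
Distance = 3.9; >= 1e-6 -> NOT closed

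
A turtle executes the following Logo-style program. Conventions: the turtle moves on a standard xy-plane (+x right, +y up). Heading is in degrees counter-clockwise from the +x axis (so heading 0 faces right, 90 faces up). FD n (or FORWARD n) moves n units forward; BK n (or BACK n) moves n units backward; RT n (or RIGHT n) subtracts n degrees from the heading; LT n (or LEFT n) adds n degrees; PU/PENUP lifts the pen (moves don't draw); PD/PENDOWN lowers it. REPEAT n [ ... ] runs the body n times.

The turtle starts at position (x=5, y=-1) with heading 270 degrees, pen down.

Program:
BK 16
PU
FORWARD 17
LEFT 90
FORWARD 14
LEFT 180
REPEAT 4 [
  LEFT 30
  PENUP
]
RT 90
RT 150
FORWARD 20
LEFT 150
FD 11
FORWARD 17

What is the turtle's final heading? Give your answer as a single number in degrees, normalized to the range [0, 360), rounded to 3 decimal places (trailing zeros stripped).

Executing turtle program step by step:
Start: pos=(5,-1), heading=270, pen down
BK 16: (5,-1) -> (5,15) [heading=270, draw]
PU: pen up
FD 17: (5,15) -> (5,-2) [heading=270, move]
LT 90: heading 270 -> 0
FD 14: (5,-2) -> (19,-2) [heading=0, move]
LT 180: heading 0 -> 180
REPEAT 4 [
  -- iteration 1/4 --
  LT 30: heading 180 -> 210
  PU: pen up
  -- iteration 2/4 --
  LT 30: heading 210 -> 240
  PU: pen up
  -- iteration 3/4 --
  LT 30: heading 240 -> 270
  PU: pen up
  -- iteration 4/4 --
  LT 30: heading 270 -> 300
  PU: pen up
]
RT 90: heading 300 -> 210
RT 150: heading 210 -> 60
FD 20: (19,-2) -> (29,15.321) [heading=60, move]
LT 150: heading 60 -> 210
FD 11: (29,15.321) -> (19.474,9.821) [heading=210, move]
FD 17: (19.474,9.821) -> (4.751,1.321) [heading=210, move]
Final: pos=(4.751,1.321), heading=210, 1 segment(s) drawn

Answer: 210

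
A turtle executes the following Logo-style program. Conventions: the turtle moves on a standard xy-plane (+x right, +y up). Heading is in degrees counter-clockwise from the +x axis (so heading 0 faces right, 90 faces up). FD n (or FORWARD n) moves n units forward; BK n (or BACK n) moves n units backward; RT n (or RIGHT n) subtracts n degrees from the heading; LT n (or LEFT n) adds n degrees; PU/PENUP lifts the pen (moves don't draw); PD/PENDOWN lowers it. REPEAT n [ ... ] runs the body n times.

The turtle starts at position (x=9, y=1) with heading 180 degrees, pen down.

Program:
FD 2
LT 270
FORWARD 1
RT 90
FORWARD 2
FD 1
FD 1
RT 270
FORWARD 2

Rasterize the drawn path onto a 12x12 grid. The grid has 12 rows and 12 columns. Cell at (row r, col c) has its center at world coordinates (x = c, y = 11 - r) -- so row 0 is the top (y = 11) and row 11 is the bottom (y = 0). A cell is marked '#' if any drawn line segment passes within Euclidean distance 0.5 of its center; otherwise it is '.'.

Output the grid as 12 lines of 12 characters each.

Segment 0: (9,1) -> (7,1)
Segment 1: (7,1) -> (7,2)
Segment 2: (7,2) -> (9,2)
Segment 3: (9,2) -> (10,2)
Segment 4: (10,2) -> (11,2)
Segment 5: (11,2) -> (11,4)

Answer: ............
............
............
............
............
............
............
...........#
...........#
.......#####
.......###..
............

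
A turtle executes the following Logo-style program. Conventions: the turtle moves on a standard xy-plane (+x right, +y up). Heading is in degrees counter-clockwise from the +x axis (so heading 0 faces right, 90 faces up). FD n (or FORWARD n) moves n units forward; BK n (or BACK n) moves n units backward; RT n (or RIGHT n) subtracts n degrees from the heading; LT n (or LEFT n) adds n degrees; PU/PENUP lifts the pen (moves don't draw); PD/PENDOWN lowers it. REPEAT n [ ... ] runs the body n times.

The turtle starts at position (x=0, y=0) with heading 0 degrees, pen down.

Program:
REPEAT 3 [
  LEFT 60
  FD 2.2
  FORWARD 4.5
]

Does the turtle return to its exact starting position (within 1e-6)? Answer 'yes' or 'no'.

Executing turtle program step by step:
Start: pos=(0,0), heading=0, pen down
REPEAT 3 [
  -- iteration 1/3 --
  LT 60: heading 0 -> 60
  FD 2.2: (0,0) -> (1.1,1.905) [heading=60, draw]
  FD 4.5: (1.1,1.905) -> (3.35,5.802) [heading=60, draw]
  -- iteration 2/3 --
  LT 60: heading 60 -> 120
  FD 2.2: (3.35,5.802) -> (2.25,7.708) [heading=120, draw]
  FD 4.5: (2.25,7.708) -> (0,11.605) [heading=120, draw]
  -- iteration 3/3 --
  LT 60: heading 120 -> 180
  FD 2.2: (0,11.605) -> (-2.2,11.605) [heading=180, draw]
  FD 4.5: (-2.2,11.605) -> (-6.7,11.605) [heading=180, draw]
]
Final: pos=(-6.7,11.605), heading=180, 6 segment(s) drawn

Start position: (0, 0)
Final position: (-6.7, 11.605)
Distance = 13.4; >= 1e-6 -> NOT closed

Answer: no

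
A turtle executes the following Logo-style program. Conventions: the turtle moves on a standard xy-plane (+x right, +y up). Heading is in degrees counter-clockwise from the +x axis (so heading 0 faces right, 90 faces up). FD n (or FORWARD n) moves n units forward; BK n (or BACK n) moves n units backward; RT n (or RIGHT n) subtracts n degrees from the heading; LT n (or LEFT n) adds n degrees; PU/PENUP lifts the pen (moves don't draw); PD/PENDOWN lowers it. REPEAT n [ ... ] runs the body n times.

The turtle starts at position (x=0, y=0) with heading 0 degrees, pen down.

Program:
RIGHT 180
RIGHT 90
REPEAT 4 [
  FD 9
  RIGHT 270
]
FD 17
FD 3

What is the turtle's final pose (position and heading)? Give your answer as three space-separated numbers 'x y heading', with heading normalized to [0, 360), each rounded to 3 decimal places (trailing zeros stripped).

Executing turtle program step by step:
Start: pos=(0,0), heading=0, pen down
RT 180: heading 0 -> 180
RT 90: heading 180 -> 90
REPEAT 4 [
  -- iteration 1/4 --
  FD 9: (0,0) -> (0,9) [heading=90, draw]
  RT 270: heading 90 -> 180
  -- iteration 2/4 --
  FD 9: (0,9) -> (-9,9) [heading=180, draw]
  RT 270: heading 180 -> 270
  -- iteration 3/4 --
  FD 9: (-9,9) -> (-9,0) [heading=270, draw]
  RT 270: heading 270 -> 0
  -- iteration 4/4 --
  FD 9: (-9,0) -> (0,0) [heading=0, draw]
  RT 270: heading 0 -> 90
]
FD 17: (0,0) -> (0,17) [heading=90, draw]
FD 3: (0,17) -> (0,20) [heading=90, draw]
Final: pos=(0,20), heading=90, 6 segment(s) drawn

Answer: 0 20 90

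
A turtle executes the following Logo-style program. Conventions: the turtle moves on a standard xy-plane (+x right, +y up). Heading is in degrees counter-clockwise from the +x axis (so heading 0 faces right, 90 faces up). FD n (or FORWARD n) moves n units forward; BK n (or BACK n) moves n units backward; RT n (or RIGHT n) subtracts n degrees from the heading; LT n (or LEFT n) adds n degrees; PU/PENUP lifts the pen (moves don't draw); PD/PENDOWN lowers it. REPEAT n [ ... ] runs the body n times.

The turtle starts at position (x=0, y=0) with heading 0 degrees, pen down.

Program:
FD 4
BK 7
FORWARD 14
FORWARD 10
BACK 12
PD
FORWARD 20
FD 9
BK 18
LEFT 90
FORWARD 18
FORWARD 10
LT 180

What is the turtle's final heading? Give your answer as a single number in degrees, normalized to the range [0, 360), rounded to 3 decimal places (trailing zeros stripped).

Answer: 270

Derivation:
Executing turtle program step by step:
Start: pos=(0,0), heading=0, pen down
FD 4: (0,0) -> (4,0) [heading=0, draw]
BK 7: (4,0) -> (-3,0) [heading=0, draw]
FD 14: (-3,0) -> (11,0) [heading=0, draw]
FD 10: (11,0) -> (21,0) [heading=0, draw]
BK 12: (21,0) -> (9,0) [heading=0, draw]
PD: pen down
FD 20: (9,0) -> (29,0) [heading=0, draw]
FD 9: (29,0) -> (38,0) [heading=0, draw]
BK 18: (38,0) -> (20,0) [heading=0, draw]
LT 90: heading 0 -> 90
FD 18: (20,0) -> (20,18) [heading=90, draw]
FD 10: (20,18) -> (20,28) [heading=90, draw]
LT 180: heading 90 -> 270
Final: pos=(20,28), heading=270, 10 segment(s) drawn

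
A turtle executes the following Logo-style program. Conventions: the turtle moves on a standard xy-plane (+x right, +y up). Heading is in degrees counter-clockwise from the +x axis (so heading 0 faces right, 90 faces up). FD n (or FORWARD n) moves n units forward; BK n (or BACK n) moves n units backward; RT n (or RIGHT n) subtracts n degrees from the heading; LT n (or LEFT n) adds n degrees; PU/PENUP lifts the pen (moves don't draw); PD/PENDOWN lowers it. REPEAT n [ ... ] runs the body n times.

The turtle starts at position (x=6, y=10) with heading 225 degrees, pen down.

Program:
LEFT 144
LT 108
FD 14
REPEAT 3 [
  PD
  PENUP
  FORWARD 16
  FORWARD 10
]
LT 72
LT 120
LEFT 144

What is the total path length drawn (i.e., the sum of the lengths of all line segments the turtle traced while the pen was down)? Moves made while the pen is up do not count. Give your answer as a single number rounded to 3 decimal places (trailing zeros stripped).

Executing turtle program step by step:
Start: pos=(6,10), heading=225, pen down
LT 144: heading 225 -> 9
LT 108: heading 9 -> 117
FD 14: (6,10) -> (-0.356,22.474) [heading=117, draw]
REPEAT 3 [
  -- iteration 1/3 --
  PD: pen down
  PU: pen up
  FD 16: (-0.356,22.474) -> (-7.62,36.73) [heading=117, move]
  FD 10: (-7.62,36.73) -> (-12.16,45.64) [heading=117, move]
  -- iteration 2/3 --
  PD: pen down
  PU: pen up
  FD 16: (-12.16,45.64) -> (-19.423,59.896) [heading=117, move]
  FD 10: (-19.423,59.896) -> (-23.963,68.806) [heading=117, move]
  -- iteration 3/3 --
  PD: pen down
  PU: pen up
  FD 16: (-23.963,68.806) -> (-31.227,83.063) [heading=117, move]
  FD 10: (-31.227,83.063) -> (-35.767,91.973) [heading=117, move]
]
LT 72: heading 117 -> 189
LT 120: heading 189 -> 309
LT 144: heading 309 -> 93
Final: pos=(-35.767,91.973), heading=93, 1 segment(s) drawn

Segment lengths:
  seg 1: (6,10) -> (-0.356,22.474), length = 14
Total = 14

Answer: 14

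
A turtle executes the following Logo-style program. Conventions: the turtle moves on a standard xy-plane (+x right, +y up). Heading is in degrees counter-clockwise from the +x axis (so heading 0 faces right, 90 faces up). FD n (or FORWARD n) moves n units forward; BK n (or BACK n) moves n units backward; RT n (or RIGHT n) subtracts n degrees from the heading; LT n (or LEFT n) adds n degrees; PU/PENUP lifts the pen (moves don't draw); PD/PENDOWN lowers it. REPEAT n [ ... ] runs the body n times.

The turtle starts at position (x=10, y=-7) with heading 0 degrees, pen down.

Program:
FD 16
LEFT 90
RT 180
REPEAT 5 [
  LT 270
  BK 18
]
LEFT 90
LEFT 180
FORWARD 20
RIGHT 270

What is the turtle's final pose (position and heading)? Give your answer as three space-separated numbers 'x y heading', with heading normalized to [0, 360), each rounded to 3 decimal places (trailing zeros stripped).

Executing turtle program step by step:
Start: pos=(10,-7), heading=0, pen down
FD 16: (10,-7) -> (26,-7) [heading=0, draw]
LT 90: heading 0 -> 90
RT 180: heading 90 -> 270
REPEAT 5 [
  -- iteration 1/5 --
  LT 270: heading 270 -> 180
  BK 18: (26,-7) -> (44,-7) [heading=180, draw]
  -- iteration 2/5 --
  LT 270: heading 180 -> 90
  BK 18: (44,-7) -> (44,-25) [heading=90, draw]
  -- iteration 3/5 --
  LT 270: heading 90 -> 0
  BK 18: (44,-25) -> (26,-25) [heading=0, draw]
  -- iteration 4/5 --
  LT 270: heading 0 -> 270
  BK 18: (26,-25) -> (26,-7) [heading=270, draw]
  -- iteration 5/5 --
  LT 270: heading 270 -> 180
  BK 18: (26,-7) -> (44,-7) [heading=180, draw]
]
LT 90: heading 180 -> 270
LT 180: heading 270 -> 90
FD 20: (44,-7) -> (44,13) [heading=90, draw]
RT 270: heading 90 -> 180
Final: pos=(44,13), heading=180, 7 segment(s) drawn

Answer: 44 13 180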